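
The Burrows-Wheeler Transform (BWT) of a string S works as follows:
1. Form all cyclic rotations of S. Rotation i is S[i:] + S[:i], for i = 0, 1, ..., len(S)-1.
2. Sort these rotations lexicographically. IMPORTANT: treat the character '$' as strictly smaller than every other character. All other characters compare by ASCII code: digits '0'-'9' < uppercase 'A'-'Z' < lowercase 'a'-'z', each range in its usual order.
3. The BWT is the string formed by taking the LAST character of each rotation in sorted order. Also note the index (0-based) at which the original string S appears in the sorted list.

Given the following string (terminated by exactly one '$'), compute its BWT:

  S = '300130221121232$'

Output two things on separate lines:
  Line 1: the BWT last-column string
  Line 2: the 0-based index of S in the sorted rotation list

All 16 rotations (rotation i = S[i:]+S[:i]):
  rot[0] = 300130221121232$
  rot[1] = 00130221121232$3
  rot[2] = 0130221121232$30
  rot[3] = 130221121232$300
  rot[4] = 30221121232$3001
  rot[5] = 0221121232$30013
  rot[6] = 221121232$300130
  rot[7] = 21121232$3001302
  rot[8] = 1121232$30013022
  rot[9] = 121232$300130221
  rot[10] = 21232$3001302211
  rot[11] = 1232$30013022112
  rot[12] = 232$300130221121
  rot[13] = 32$3001302211212
  rot[14] = 2$30013022112123
  rot[15] = $300130221121232
Sorted (with $ < everything):
  sorted[0] = $300130221121232  (last char: '2')
  sorted[1] = 00130221121232$3  (last char: '3')
  sorted[2] = 0130221121232$30  (last char: '0')
  sorted[3] = 0221121232$30013  (last char: '3')
  sorted[4] = 1121232$30013022  (last char: '2')
  sorted[5] = 121232$300130221  (last char: '1')
  sorted[6] = 1232$30013022112  (last char: '2')
  sorted[7] = 130221121232$300  (last char: '0')
  sorted[8] = 2$30013022112123  (last char: '3')
  sorted[9] = 21121232$3001302  (last char: '2')
  sorted[10] = 21232$3001302211  (last char: '1')
  sorted[11] = 221121232$300130  (last char: '0')
  sorted[12] = 232$300130221121  (last char: '1')
  sorted[13] = 300130221121232$  (last char: '$')
  sorted[14] = 30221121232$3001  (last char: '1')
  sorted[15] = 32$3001302211212  (last char: '2')
Last column: 2303212032101$12
Original string S is at sorted index 13

Answer: 2303212032101$12
13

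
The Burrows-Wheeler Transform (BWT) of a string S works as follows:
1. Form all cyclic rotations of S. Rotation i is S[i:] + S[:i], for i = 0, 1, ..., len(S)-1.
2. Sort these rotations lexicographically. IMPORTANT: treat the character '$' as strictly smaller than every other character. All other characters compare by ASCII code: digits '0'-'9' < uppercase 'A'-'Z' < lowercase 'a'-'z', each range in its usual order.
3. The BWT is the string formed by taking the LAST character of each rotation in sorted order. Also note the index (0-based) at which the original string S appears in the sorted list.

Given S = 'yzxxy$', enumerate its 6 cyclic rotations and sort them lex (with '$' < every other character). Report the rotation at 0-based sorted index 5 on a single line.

All 6 rotations (rotation i = S[i:]+S[:i]):
  rot[0] = yzxxy$
  rot[1] = zxxy$y
  rot[2] = xxy$yz
  rot[3] = xy$yzx
  rot[4] = y$yzxx
  rot[5] = $yzxxy
Sorted (with $ < everything):
  sorted[0] = $yzxxy
  sorted[1] = xxy$yz
  sorted[2] = xy$yzx
  sorted[3] = y$yzxx
  sorted[4] = yzxxy$
  sorted[5] = zxxy$y
sorted[5] = zxxy$y

Answer: zxxy$y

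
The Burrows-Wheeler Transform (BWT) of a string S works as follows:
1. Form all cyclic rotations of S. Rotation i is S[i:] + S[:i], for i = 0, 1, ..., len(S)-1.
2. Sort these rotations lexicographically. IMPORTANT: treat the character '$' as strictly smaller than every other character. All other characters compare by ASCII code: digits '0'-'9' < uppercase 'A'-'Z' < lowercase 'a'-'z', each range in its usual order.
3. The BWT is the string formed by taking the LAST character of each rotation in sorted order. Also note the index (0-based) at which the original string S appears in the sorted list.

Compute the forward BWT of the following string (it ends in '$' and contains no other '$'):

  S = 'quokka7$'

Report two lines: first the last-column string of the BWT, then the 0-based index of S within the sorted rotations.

Answer: 7akkou$q
6

Derivation:
All 8 rotations (rotation i = S[i:]+S[:i]):
  rot[0] = quokka7$
  rot[1] = uokka7$q
  rot[2] = okka7$qu
  rot[3] = kka7$quo
  rot[4] = ka7$quok
  rot[5] = a7$quokk
  rot[6] = 7$quokka
  rot[7] = $quokka7
Sorted (with $ < everything):
  sorted[0] = $quokka7  (last char: '7')
  sorted[1] = 7$quokka  (last char: 'a')
  sorted[2] = a7$quokk  (last char: 'k')
  sorted[3] = ka7$quok  (last char: 'k')
  sorted[4] = kka7$quo  (last char: 'o')
  sorted[5] = okka7$qu  (last char: 'u')
  sorted[6] = quokka7$  (last char: '$')
  sorted[7] = uokka7$q  (last char: 'q')
Last column: 7akkou$q
Original string S is at sorted index 6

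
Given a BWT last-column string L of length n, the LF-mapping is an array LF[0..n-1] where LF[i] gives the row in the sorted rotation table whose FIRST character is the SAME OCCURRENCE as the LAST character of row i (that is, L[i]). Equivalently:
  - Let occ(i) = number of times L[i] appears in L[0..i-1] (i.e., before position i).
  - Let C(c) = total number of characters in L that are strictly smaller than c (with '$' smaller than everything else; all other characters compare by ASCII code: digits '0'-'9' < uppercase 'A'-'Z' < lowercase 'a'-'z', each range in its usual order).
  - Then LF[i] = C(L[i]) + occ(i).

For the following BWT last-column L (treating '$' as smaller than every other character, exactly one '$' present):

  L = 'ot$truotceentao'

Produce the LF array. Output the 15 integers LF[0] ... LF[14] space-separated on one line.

Answer: 6 10 0 11 9 14 7 12 2 3 4 5 13 1 8

Derivation:
Char counts: '$':1, 'a':1, 'c':1, 'e':2, 'n':1, 'o':3, 'r':1, 't':4, 'u':1
C (first-col start): C('$')=0, C('a')=1, C('c')=2, C('e')=3, C('n')=5, C('o')=6, C('r')=9, C('t')=10, C('u')=14
L[0]='o': occ=0, LF[0]=C('o')+0=6+0=6
L[1]='t': occ=0, LF[1]=C('t')+0=10+0=10
L[2]='$': occ=0, LF[2]=C('$')+0=0+0=0
L[3]='t': occ=1, LF[3]=C('t')+1=10+1=11
L[4]='r': occ=0, LF[4]=C('r')+0=9+0=9
L[5]='u': occ=0, LF[5]=C('u')+0=14+0=14
L[6]='o': occ=1, LF[6]=C('o')+1=6+1=7
L[7]='t': occ=2, LF[7]=C('t')+2=10+2=12
L[8]='c': occ=0, LF[8]=C('c')+0=2+0=2
L[9]='e': occ=0, LF[9]=C('e')+0=3+0=3
L[10]='e': occ=1, LF[10]=C('e')+1=3+1=4
L[11]='n': occ=0, LF[11]=C('n')+0=5+0=5
L[12]='t': occ=3, LF[12]=C('t')+3=10+3=13
L[13]='a': occ=0, LF[13]=C('a')+0=1+0=1
L[14]='o': occ=2, LF[14]=C('o')+2=6+2=8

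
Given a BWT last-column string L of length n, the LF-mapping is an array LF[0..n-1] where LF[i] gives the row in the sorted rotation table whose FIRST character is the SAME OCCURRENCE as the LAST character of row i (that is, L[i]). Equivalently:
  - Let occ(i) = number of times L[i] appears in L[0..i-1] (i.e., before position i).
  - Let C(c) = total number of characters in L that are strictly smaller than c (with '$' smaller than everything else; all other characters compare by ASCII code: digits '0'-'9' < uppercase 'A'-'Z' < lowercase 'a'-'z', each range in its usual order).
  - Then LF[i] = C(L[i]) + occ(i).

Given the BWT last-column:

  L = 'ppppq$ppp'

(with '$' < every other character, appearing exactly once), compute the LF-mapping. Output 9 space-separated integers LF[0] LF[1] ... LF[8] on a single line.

Answer: 1 2 3 4 8 0 5 6 7

Derivation:
Char counts: '$':1, 'p':7, 'q':1
C (first-col start): C('$')=0, C('p')=1, C('q')=8
L[0]='p': occ=0, LF[0]=C('p')+0=1+0=1
L[1]='p': occ=1, LF[1]=C('p')+1=1+1=2
L[2]='p': occ=2, LF[2]=C('p')+2=1+2=3
L[3]='p': occ=3, LF[3]=C('p')+3=1+3=4
L[4]='q': occ=0, LF[4]=C('q')+0=8+0=8
L[5]='$': occ=0, LF[5]=C('$')+0=0+0=0
L[6]='p': occ=4, LF[6]=C('p')+4=1+4=5
L[7]='p': occ=5, LF[7]=C('p')+5=1+5=6
L[8]='p': occ=6, LF[8]=C('p')+6=1+6=7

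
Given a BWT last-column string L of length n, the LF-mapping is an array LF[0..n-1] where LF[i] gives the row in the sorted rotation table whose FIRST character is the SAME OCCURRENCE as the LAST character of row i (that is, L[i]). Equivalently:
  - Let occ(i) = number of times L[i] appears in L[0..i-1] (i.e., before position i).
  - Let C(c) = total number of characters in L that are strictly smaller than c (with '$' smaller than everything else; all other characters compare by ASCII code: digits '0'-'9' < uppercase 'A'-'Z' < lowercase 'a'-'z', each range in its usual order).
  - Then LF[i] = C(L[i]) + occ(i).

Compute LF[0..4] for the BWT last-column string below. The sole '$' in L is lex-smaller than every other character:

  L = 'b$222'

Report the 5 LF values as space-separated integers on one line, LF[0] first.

Char counts: '$':1, '2':3, 'b':1
C (first-col start): C('$')=0, C('2')=1, C('b')=4
L[0]='b': occ=0, LF[0]=C('b')+0=4+0=4
L[1]='$': occ=0, LF[1]=C('$')+0=0+0=0
L[2]='2': occ=0, LF[2]=C('2')+0=1+0=1
L[3]='2': occ=1, LF[3]=C('2')+1=1+1=2
L[4]='2': occ=2, LF[4]=C('2')+2=1+2=3

Answer: 4 0 1 2 3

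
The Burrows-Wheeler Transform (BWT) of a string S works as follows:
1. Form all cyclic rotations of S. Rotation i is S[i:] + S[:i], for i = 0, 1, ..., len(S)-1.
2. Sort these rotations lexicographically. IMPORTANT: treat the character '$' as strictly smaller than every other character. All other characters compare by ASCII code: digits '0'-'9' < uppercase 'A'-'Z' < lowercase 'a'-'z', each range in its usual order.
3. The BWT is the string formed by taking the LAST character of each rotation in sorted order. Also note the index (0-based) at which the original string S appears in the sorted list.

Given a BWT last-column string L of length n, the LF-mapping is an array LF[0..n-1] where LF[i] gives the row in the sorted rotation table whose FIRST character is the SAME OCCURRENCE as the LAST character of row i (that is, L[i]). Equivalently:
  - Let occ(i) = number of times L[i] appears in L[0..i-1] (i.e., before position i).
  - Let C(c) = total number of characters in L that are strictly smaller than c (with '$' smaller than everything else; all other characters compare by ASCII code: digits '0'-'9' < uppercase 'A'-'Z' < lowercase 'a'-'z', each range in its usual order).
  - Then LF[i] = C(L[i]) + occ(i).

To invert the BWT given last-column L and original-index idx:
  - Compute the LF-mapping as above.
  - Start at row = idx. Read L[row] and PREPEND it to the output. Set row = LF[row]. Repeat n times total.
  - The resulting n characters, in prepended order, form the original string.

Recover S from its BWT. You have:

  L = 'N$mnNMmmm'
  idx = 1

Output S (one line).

LF mapping: 2 0 4 8 3 1 5 6 7
Walk LF starting at row 1, prepending L[row]:
  step 1: row=1, L[1]='$', prepend. Next row=LF[1]=0
  step 2: row=0, L[0]='N', prepend. Next row=LF[0]=2
  step 3: row=2, L[2]='m', prepend. Next row=LF[2]=4
  step 4: row=4, L[4]='N', prepend. Next row=LF[4]=3
  step 5: row=3, L[3]='n', prepend. Next row=LF[3]=8
  step 6: row=8, L[8]='m', prepend. Next row=LF[8]=7
  step 7: row=7, L[7]='m', prepend. Next row=LF[7]=6
  step 8: row=6, L[6]='m', prepend. Next row=LF[6]=5
  step 9: row=5, L[5]='M', prepend. Next row=LF[5]=1
Reversed output: MmmmnNmN$

Answer: MmmmnNmN$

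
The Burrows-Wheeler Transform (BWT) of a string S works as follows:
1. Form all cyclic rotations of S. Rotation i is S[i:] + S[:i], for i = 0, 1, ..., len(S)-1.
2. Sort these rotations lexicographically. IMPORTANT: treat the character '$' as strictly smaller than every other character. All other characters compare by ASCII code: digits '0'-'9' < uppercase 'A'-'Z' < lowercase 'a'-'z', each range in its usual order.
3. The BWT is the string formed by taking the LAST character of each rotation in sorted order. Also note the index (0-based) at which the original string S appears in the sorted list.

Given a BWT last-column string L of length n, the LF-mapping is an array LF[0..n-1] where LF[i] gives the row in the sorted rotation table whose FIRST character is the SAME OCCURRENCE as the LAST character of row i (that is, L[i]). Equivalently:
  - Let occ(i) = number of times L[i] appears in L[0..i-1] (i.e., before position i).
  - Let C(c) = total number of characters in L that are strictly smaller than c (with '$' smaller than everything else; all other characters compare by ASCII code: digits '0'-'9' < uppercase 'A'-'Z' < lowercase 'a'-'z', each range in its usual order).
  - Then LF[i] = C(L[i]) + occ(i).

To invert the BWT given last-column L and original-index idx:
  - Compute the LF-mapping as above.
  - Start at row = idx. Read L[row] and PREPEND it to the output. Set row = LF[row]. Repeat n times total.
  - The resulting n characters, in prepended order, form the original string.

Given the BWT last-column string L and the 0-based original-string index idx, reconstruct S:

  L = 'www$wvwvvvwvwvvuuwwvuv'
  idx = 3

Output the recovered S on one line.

LF mapping: 13 14 15 0 16 4 17 5 6 7 18 8 19 9 10 1 2 20 21 11 3 12
Walk LF starting at row 3, prepending L[row]:
  step 1: row=3, L[3]='$', prepend. Next row=LF[3]=0
  step 2: row=0, L[0]='w', prepend. Next row=LF[0]=13
  step 3: row=13, L[13]='v', prepend. Next row=LF[13]=9
  step 4: row=9, L[9]='v', prepend. Next row=LF[9]=7
  step 5: row=7, L[7]='v', prepend. Next row=LF[7]=5
  step 6: row=5, L[5]='v', prepend. Next row=LF[5]=4
  step 7: row=4, L[4]='w', prepend. Next row=LF[4]=16
  step 8: row=16, L[16]='u', prepend. Next row=LF[16]=2
  step 9: row=2, L[2]='w', prepend. Next row=LF[2]=15
  step 10: row=15, L[15]='u', prepend. Next row=LF[15]=1
  step 11: row=1, L[1]='w', prepend. Next row=LF[1]=14
  step 12: row=14, L[14]='v', prepend. Next row=LF[14]=10
  step 13: row=10, L[10]='w', prepend. Next row=LF[10]=18
  step 14: row=18, L[18]='w', prepend. Next row=LF[18]=21
  step 15: row=21, L[21]='v', prepend. Next row=LF[21]=12
  step 16: row=12, L[12]='w', prepend. Next row=LF[12]=19
  step 17: row=19, L[19]='v', prepend. Next row=LF[19]=11
  step 18: row=11, L[11]='v', prepend. Next row=LF[11]=8
  step 19: row=8, L[8]='v', prepend. Next row=LF[8]=6
  step 20: row=6, L[6]='w', prepend. Next row=LF[6]=17
  step 21: row=17, L[17]='w', prepend. Next row=LF[17]=20
  step 22: row=20, L[20]='u', prepend. Next row=LF[20]=3
Reversed output: uwwvvvwvwwvwuwuwvvvvw$

Answer: uwwvvvwvwwvwuwuwvvvvw$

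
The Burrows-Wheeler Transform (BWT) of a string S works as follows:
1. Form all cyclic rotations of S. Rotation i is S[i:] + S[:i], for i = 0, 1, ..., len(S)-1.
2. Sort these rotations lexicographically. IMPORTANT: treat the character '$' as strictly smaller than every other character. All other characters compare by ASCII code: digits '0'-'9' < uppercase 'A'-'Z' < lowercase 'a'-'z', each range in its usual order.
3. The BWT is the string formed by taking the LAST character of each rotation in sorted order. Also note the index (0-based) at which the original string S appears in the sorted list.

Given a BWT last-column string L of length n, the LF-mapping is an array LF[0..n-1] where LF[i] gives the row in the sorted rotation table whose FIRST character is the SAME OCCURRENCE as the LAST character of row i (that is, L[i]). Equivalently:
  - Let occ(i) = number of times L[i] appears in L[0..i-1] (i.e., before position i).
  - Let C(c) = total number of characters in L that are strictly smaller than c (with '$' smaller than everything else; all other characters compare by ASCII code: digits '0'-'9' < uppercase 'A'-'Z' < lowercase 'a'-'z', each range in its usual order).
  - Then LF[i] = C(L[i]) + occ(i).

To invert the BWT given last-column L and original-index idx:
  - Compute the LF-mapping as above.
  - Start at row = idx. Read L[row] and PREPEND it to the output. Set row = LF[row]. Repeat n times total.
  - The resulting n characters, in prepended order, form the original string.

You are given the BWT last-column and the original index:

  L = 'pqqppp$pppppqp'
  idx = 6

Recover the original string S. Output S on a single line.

LF mapping: 1 11 12 2 3 4 0 5 6 7 8 9 13 10
Walk LF starting at row 6, prepending L[row]:
  step 1: row=6, L[6]='$', prepend. Next row=LF[6]=0
  step 2: row=0, L[0]='p', prepend. Next row=LF[0]=1
  step 3: row=1, L[1]='q', prepend. Next row=LF[1]=11
  step 4: row=11, L[11]='p', prepend. Next row=LF[11]=9
  step 5: row=9, L[9]='p', prepend. Next row=LF[9]=7
  step 6: row=7, L[7]='p', prepend. Next row=LF[7]=5
  step 7: row=5, L[5]='p', prepend. Next row=LF[5]=4
  step 8: row=4, L[4]='p', prepend. Next row=LF[4]=3
  step 9: row=3, L[3]='p', prepend. Next row=LF[3]=2
  step 10: row=2, L[2]='q', prepend. Next row=LF[2]=12
  step 11: row=12, L[12]='q', prepend. Next row=LF[12]=13
  step 12: row=13, L[13]='p', prepend. Next row=LF[13]=10
  step 13: row=10, L[10]='p', prepend. Next row=LF[10]=8
  step 14: row=8, L[8]='p', prepend. Next row=LF[8]=6
Reversed output: pppqqppppppqp$

Answer: pppqqppppppqp$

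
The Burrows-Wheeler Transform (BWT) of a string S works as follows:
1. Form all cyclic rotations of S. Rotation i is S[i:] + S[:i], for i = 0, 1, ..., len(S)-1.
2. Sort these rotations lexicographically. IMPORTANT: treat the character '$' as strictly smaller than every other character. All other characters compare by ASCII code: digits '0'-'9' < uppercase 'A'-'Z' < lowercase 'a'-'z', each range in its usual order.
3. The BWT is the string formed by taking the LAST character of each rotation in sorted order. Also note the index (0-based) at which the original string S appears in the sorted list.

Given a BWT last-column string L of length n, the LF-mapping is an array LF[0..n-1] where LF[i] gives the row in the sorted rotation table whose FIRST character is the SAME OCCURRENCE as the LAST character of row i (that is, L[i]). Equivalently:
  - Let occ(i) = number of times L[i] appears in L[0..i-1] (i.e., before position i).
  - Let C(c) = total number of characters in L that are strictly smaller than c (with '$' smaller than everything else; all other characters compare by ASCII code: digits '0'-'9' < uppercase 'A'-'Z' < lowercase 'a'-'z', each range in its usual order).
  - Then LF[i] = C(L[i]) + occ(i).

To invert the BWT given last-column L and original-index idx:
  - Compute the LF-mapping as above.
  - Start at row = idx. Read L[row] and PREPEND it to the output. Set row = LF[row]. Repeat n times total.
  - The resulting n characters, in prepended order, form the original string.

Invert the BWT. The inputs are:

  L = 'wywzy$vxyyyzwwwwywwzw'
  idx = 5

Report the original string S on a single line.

Answer: wywyvwywyywzzxwywzww$

Derivation:
LF mapping: 2 12 3 18 13 0 1 11 14 15 16 19 4 5 6 7 17 8 9 20 10
Walk LF starting at row 5, prepending L[row]:
  step 1: row=5, L[5]='$', prepend. Next row=LF[5]=0
  step 2: row=0, L[0]='w', prepend. Next row=LF[0]=2
  step 3: row=2, L[2]='w', prepend. Next row=LF[2]=3
  step 4: row=3, L[3]='z', prepend. Next row=LF[3]=18
  step 5: row=18, L[18]='w', prepend. Next row=LF[18]=9
  step 6: row=9, L[9]='y', prepend. Next row=LF[9]=15
  step 7: row=15, L[15]='w', prepend. Next row=LF[15]=7
  step 8: row=7, L[7]='x', prepend. Next row=LF[7]=11
  step 9: row=11, L[11]='z', prepend. Next row=LF[11]=19
  step 10: row=19, L[19]='z', prepend. Next row=LF[19]=20
  step 11: row=20, L[20]='w', prepend. Next row=LF[20]=10
  step 12: row=10, L[10]='y', prepend. Next row=LF[10]=16
  step 13: row=16, L[16]='y', prepend. Next row=LF[16]=17
  step 14: row=17, L[17]='w', prepend. Next row=LF[17]=8
  step 15: row=8, L[8]='y', prepend. Next row=LF[8]=14
  step 16: row=14, L[14]='w', prepend. Next row=LF[14]=6
  step 17: row=6, L[6]='v', prepend. Next row=LF[6]=1
  step 18: row=1, L[1]='y', prepend. Next row=LF[1]=12
  step 19: row=12, L[12]='w', prepend. Next row=LF[12]=4
  step 20: row=4, L[4]='y', prepend. Next row=LF[4]=13
  step 21: row=13, L[13]='w', prepend. Next row=LF[13]=5
Reversed output: wywyvwywyywzzxwywzww$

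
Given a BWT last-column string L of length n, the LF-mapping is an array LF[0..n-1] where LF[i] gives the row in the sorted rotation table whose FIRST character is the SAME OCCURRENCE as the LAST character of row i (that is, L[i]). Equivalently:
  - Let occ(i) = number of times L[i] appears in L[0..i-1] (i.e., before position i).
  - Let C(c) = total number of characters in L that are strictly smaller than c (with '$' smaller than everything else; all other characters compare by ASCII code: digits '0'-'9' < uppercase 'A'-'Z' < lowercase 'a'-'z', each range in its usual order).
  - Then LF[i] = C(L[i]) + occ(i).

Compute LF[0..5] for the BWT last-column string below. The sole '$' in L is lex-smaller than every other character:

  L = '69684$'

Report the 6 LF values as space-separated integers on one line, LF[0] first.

Char counts: '$':1, '4':1, '6':2, '8':1, '9':1
C (first-col start): C('$')=0, C('4')=1, C('6')=2, C('8')=4, C('9')=5
L[0]='6': occ=0, LF[0]=C('6')+0=2+0=2
L[1]='9': occ=0, LF[1]=C('9')+0=5+0=5
L[2]='6': occ=1, LF[2]=C('6')+1=2+1=3
L[3]='8': occ=0, LF[3]=C('8')+0=4+0=4
L[4]='4': occ=0, LF[4]=C('4')+0=1+0=1
L[5]='$': occ=0, LF[5]=C('$')+0=0+0=0

Answer: 2 5 3 4 1 0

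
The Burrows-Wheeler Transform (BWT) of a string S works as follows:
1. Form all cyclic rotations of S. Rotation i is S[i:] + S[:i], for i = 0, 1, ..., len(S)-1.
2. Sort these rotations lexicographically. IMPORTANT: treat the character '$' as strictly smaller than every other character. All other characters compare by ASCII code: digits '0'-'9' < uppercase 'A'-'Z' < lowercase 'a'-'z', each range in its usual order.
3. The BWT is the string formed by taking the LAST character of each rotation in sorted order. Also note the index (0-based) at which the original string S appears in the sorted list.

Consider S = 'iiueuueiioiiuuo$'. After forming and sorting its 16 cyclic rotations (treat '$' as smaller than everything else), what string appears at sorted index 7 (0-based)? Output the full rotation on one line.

Answer: iueuueiioiiuuo$i

Derivation:
All 16 rotations (rotation i = S[i:]+S[:i]):
  rot[0] = iiueuueiioiiuuo$
  rot[1] = iueuueiioiiuuo$i
  rot[2] = ueuueiioiiuuo$ii
  rot[3] = euueiioiiuuo$iiu
  rot[4] = uueiioiiuuo$iiue
  rot[5] = ueiioiiuuo$iiueu
  rot[6] = eiioiiuuo$iiueuu
  rot[7] = iioiiuuo$iiueuue
  rot[8] = ioiiuuo$iiueuuei
  rot[9] = oiiuuo$iiueuueii
  rot[10] = iiuuo$iiueuueiio
  rot[11] = iuuo$iiueuueiioi
  rot[12] = uuo$iiueuueiioii
  rot[13] = uo$iiueuueiioiiu
  rot[14] = o$iiueuueiioiiuu
  rot[15] = $iiueuueiioiiuuo
Sorted (with $ < everything):
  sorted[0] = $iiueuueiioiiuuo
  sorted[1] = eiioiiuuo$iiueuu
  sorted[2] = euueiioiiuuo$iiu
  sorted[3] = iioiiuuo$iiueuue
  sorted[4] = iiueuueiioiiuuo$
  sorted[5] = iiuuo$iiueuueiio
  sorted[6] = ioiiuuo$iiueuuei
  sorted[7] = iueuueiioiiuuo$i
  sorted[8] = iuuo$iiueuueiioi
  sorted[9] = o$iiueuueiioiiuu
  sorted[10] = oiiuuo$iiueuueii
  sorted[11] = ueiioiiuuo$iiueu
  sorted[12] = ueuueiioiiuuo$ii
  sorted[13] = uo$iiueuueiioiiu
  sorted[14] = uueiioiiuuo$iiue
  sorted[15] = uuo$iiueuueiioii
sorted[7] = iueuueiioiiuuo$i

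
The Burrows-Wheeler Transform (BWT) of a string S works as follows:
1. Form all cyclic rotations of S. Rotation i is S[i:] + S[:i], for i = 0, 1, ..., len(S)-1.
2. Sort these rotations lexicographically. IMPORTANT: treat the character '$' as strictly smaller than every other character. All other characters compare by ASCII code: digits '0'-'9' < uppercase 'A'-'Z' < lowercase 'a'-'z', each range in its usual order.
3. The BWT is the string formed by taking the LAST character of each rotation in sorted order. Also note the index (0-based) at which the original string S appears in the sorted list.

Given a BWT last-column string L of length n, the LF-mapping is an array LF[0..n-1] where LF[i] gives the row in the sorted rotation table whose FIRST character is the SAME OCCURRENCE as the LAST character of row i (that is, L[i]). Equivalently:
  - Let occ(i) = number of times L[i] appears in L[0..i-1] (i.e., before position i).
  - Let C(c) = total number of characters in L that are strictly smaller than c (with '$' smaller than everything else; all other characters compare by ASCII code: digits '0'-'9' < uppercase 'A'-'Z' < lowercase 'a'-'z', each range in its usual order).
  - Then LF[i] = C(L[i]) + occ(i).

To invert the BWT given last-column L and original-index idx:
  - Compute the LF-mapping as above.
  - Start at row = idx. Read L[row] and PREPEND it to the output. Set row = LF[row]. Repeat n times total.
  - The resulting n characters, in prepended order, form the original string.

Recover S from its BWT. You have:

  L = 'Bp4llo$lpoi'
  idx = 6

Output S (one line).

LF mapping: 2 9 1 4 5 7 0 6 10 8 3
Walk LF starting at row 6, prepending L[row]:
  step 1: row=6, L[6]='$', prepend. Next row=LF[6]=0
  step 2: row=0, L[0]='B', prepend. Next row=LF[0]=2
  step 3: row=2, L[2]='4', prepend. Next row=LF[2]=1
  step 4: row=1, L[1]='p', prepend. Next row=LF[1]=9
  step 5: row=9, L[9]='o', prepend. Next row=LF[9]=8
  step 6: row=8, L[8]='p', prepend. Next row=LF[8]=10
  step 7: row=10, L[10]='i', prepend. Next row=LF[10]=3
  step 8: row=3, L[3]='l', prepend. Next row=LF[3]=4
  step 9: row=4, L[4]='l', prepend. Next row=LF[4]=5
  step 10: row=5, L[5]='o', prepend. Next row=LF[5]=7
  step 11: row=7, L[7]='l', prepend. Next row=LF[7]=6
Reversed output: lollipop4B$

Answer: lollipop4B$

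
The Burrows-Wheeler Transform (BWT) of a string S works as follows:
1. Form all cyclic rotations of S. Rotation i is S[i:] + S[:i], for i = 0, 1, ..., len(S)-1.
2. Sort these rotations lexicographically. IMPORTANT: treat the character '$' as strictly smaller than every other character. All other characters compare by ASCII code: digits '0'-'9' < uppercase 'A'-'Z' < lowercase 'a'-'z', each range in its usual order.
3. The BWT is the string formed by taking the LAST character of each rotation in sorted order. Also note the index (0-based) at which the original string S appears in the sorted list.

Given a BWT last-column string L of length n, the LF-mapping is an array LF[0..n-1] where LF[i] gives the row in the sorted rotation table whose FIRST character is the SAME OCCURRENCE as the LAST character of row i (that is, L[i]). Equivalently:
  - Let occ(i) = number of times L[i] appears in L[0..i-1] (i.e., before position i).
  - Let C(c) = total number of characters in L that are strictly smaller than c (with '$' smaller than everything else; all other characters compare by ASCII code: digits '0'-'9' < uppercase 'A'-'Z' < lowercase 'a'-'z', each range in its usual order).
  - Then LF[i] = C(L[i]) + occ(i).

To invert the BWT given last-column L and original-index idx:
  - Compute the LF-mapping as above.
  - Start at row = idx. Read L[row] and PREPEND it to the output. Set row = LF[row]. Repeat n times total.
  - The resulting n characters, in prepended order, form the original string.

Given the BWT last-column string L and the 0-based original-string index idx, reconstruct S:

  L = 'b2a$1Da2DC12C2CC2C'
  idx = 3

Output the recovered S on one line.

Answer: 2122a2D2Ca1CDCCCb$

Derivation:
LF mapping: 17 3 15 0 1 13 16 4 14 8 2 5 9 6 10 11 7 12
Walk LF starting at row 3, prepending L[row]:
  step 1: row=3, L[3]='$', prepend. Next row=LF[3]=0
  step 2: row=0, L[0]='b', prepend. Next row=LF[0]=17
  step 3: row=17, L[17]='C', prepend. Next row=LF[17]=12
  step 4: row=12, L[12]='C', prepend. Next row=LF[12]=9
  step 5: row=9, L[9]='C', prepend. Next row=LF[9]=8
  step 6: row=8, L[8]='D', prepend. Next row=LF[8]=14
  step 7: row=14, L[14]='C', prepend. Next row=LF[14]=10
  step 8: row=10, L[10]='1', prepend. Next row=LF[10]=2
  step 9: row=2, L[2]='a', prepend. Next row=LF[2]=15
  step 10: row=15, L[15]='C', prepend. Next row=LF[15]=11
  step 11: row=11, L[11]='2', prepend. Next row=LF[11]=5
  step 12: row=5, L[5]='D', prepend. Next row=LF[5]=13
  step 13: row=13, L[13]='2', prepend. Next row=LF[13]=6
  step 14: row=6, L[6]='a', prepend. Next row=LF[6]=16
  step 15: row=16, L[16]='2', prepend. Next row=LF[16]=7
  step 16: row=7, L[7]='2', prepend. Next row=LF[7]=4
  step 17: row=4, L[4]='1', prepend. Next row=LF[4]=1
  step 18: row=1, L[1]='2', prepend. Next row=LF[1]=3
Reversed output: 2122a2D2Ca1CDCCCb$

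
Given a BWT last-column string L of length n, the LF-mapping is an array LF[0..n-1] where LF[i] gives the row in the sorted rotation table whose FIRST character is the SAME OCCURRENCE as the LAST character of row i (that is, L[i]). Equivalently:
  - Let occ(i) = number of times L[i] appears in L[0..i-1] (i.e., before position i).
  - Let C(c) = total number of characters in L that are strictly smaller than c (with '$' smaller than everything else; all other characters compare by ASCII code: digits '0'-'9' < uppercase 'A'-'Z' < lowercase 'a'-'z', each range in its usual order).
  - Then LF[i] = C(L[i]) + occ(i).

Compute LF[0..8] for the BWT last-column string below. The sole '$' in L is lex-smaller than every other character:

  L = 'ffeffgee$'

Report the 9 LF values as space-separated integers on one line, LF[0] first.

Char counts: '$':1, 'e':3, 'f':4, 'g':1
C (first-col start): C('$')=0, C('e')=1, C('f')=4, C('g')=8
L[0]='f': occ=0, LF[0]=C('f')+0=4+0=4
L[1]='f': occ=1, LF[1]=C('f')+1=4+1=5
L[2]='e': occ=0, LF[2]=C('e')+0=1+0=1
L[3]='f': occ=2, LF[3]=C('f')+2=4+2=6
L[4]='f': occ=3, LF[4]=C('f')+3=4+3=7
L[5]='g': occ=0, LF[5]=C('g')+0=8+0=8
L[6]='e': occ=1, LF[6]=C('e')+1=1+1=2
L[7]='e': occ=2, LF[7]=C('e')+2=1+2=3
L[8]='$': occ=0, LF[8]=C('$')+0=0+0=0

Answer: 4 5 1 6 7 8 2 3 0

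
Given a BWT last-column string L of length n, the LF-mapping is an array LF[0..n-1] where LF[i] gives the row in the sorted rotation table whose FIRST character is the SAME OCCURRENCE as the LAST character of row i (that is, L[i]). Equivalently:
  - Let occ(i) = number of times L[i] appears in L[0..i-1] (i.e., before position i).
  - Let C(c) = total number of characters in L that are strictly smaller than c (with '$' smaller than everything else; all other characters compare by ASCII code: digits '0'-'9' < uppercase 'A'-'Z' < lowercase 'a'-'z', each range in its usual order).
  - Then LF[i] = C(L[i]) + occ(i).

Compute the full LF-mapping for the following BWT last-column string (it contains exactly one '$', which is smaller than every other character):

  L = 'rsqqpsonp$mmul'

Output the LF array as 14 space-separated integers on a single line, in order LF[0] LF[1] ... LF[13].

Answer: 10 11 8 9 6 12 5 4 7 0 2 3 13 1

Derivation:
Char counts: '$':1, 'l':1, 'm':2, 'n':1, 'o':1, 'p':2, 'q':2, 'r':1, 's':2, 'u':1
C (first-col start): C('$')=0, C('l')=1, C('m')=2, C('n')=4, C('o')=5, C('p')=6, C('q')=8, C('r')=10, C('s')=11, C('u')=13
L[0]='r': occ=0, LF[0]=C('r')+0=10+0=10
L[1]='s': occ=0, LF[1]=C('s')+0=11+0=11
L[2]='q': occ=0, LF[2]=C('q')+0=8+0=8
L[3]='q': occ=1, LF[3]=C('q')+1=8+1=9
L[4]='p': occ=0, LF[4]=C('p')+0=6+0=6
L[5]='s': occ=1, LF[5]=C('s')+1=11+1=12
L[6]='o': occ=0, LF[6]=C('o')+0=5+0=5
L[7]='n': occ=0, LF[7]=C('n')+0=4+0=4
L[8]='p': occ=1, LF[8]=C('p')+1=6+1=7
L[9]='$': occ=0, LF[9]=C('$')+0=0+0=0
L[10]='m': occ=0, LF[10]=C('m')+0=2+0=2
L[11]='m': occ=1, LF[11]=C('m')+1=2+1=3
L[12]='u': occ=0, LF[12]=C('u')+0=13+0=13
L[13]='l': occ=0, LF[13]=C('l')+0=1+0=1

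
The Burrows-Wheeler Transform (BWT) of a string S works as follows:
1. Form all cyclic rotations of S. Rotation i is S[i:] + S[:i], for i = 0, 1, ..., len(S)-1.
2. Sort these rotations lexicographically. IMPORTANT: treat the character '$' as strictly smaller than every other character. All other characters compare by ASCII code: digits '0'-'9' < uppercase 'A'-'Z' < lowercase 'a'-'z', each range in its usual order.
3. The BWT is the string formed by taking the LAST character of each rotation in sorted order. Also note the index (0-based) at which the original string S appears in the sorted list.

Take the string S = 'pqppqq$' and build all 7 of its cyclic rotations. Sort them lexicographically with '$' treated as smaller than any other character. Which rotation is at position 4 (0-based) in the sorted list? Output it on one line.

All 7 rotations (rotation i = S[i:]+S[:i]):
  rot[0] = pqppqq$
  rot[1] = qppqq$p
  rot[2] = ppqq$pq
  rot[3] = pqq$pqp
  rot[4] = qq$pqpp
  rot[5] = q$pqppq
  rot[6] = $pqppqq
Sorted (with $ < everything):
  sorted[0] = $pqppqq
  sorted[1] = ppqq$pq
  sorted[2] = pqppqq$
  sorted[3] = pqq$pqp
  sorted[4] = q$pqppq
  sorted[5] = qppqq$p
  sorted[6] = qq$pqpp
sorted[4] = q$pqppq

Answer: q$pqppq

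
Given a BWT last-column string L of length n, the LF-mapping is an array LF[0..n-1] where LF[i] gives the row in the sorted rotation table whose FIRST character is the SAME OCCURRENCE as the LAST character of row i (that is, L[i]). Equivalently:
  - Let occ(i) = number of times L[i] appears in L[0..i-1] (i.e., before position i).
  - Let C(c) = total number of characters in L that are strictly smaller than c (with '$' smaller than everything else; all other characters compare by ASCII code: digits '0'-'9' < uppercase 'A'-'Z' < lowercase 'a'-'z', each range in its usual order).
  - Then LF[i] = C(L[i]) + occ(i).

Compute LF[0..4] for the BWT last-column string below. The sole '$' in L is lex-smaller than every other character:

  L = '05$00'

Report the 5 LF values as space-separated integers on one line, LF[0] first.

Char counts: '$':1, '0':3, '5':1
C (first-col start): C('$')=0, C('0')=1, C('5')=4
L[0]='0': occ=0, LF[0]=C('0')+0=1+0=1
L[1]='5': occ=0, LF[1]=C('5')+0=4+0=4
L[2]='$': occ=0, LF[2]=C('$')+0=0+0=0
L[3]='0': occ=1, LF[3]=C('0')+1=1+1=2
L[4]='0': occ=2, LF[4]=C('0')+2=1+2=3

Answer: 1 4 0 2 3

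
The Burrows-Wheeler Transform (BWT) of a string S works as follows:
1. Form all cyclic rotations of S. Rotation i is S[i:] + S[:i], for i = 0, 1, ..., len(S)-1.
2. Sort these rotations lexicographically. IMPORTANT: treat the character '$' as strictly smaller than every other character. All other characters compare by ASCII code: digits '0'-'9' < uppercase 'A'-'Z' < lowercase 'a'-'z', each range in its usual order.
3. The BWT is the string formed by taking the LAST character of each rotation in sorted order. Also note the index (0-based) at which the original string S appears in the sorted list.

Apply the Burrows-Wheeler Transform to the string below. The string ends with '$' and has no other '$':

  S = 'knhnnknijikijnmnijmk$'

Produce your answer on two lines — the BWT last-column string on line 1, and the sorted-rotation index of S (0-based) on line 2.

Answer: knnnkjiiimi$njnkkmnjh
11

Derivation:
All 21 rotations (rotation i = S[i:]+S[:i]):
  rot[0] = knhnnknijikijnmnijmk$
  rot[1] = nhnnknijikijnmnijmk$k
  rot[2] = hnnknijikijnmnijmk$kn
  rot[3] = nnknijikijnmnijmk$knh
  rot[4] = nknijikijnmnijmk$knhn
  rot[5] = knijikijnmnijmk$knhnn
  rot[6] = nijikijnmnijmk$knhnnk
  rot[7] = ijikijnmnijmk$knhnnkn
  rot[8] = jikijnmnijmk$knhnnkni
  rot[9] = ikijnmnijmk$knhnnknij
  rot[10] = kijnmnijmk$knhnnkniji
  rot[11] = ijnmnijmk$knhnnknijik
  rot[12] = jnmnijmk$knhnnknijiki
  rot[13] = nmnijmk$knhnnknijikij
  rot[14] = mnijmk$knhnnknijikijn
  rot[15] = nijmk$knhnnknijikijnm
  rot[16] = ijmk$knhnnknijikijnmn
  rot[17] = jmk$knhnnknijikijnmni
  rot[18] = mk$knhnnknijikijnmnij
  rot[19] = k$knhnnknijikijnmnijm
  rot[20] = $knhnnknijikijnmnijmk
Sorted (with $ < everything):
  sorted[0] = $knhnnknijikijnmnijmk  (last char: 'k')
  sorted[1] = hnnknijikijnmnijmk$kn  (last char: 'n')
  sorted[2] = ijikijnmnijmk$knhnnkn  (last char: 'n')
  sorted[3] = ijmk$knhnnknijikijnmn  (last char: 'n')
  sorted[4] = ijnmnijmk$knhnnknijik  (last char: 'k')
  sorted[5] = ikijnmnijmk$knhnnknij  (last char: 'j')
  sorted[6] = jikijnmnijmk$knhnnkni  (last char: 'i')
  sorted[7] = jmk$knhnnknijikijnmni  (last char: 'i')
  sorted[8] = jnmnijmk$knhnnknijiki  (last char: 'i')
  sorted[9] = k$knhnnknijikijnmnijm  (last char: 'm')
  sorted[10] = kijnmnijmk$knhnnkniji  (last char: 'i')
  sorted[11] = knhnnknijikijnmnijmk$  (last char: '$')
  sorted[12] = knijikijnmnijmk$knhnn  (last char: 'n')
  sorted[13] = mk$knhnnknijikijnmnij  (last char: 'j')
  sorted[14] = mnijmk$knhnnknijikijn  (last char: 'n')
  sorted[15] = nhnnknijikijnmnijmk$k  (last char: 'k')
  sorted[16] = nijikijnmnijmk$knhnnk  (last char: 'k')
  sorted[17] = nijmk$knhnnknijikijnm  (last char: 'm')
  sorted[18] = nknijikijnmnijmk$knhn  (last char: 'n')
  sorted[19] = nmnijmk$knhnnknijikij  (last char: 'j')
  sorted[20] = nnknijikijnmnijmk$knh  (last char: 'h')
Last column: knnnkjiiimi$njnkkmnjh
Original string S is at sorted index 11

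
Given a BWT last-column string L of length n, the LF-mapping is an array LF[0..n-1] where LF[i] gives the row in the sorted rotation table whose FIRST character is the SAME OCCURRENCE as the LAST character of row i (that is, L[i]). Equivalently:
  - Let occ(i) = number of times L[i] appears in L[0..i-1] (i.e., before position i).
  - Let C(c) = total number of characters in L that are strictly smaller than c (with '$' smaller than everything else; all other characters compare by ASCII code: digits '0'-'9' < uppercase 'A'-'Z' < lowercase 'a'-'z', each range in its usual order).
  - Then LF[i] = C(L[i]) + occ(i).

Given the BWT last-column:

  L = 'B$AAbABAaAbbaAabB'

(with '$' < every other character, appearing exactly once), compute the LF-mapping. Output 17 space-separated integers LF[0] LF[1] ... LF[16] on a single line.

Answer: 7 0 1 2 13 3 8 4 10 5 14 15 11 6 12 16 9

Derivation:
Char counts: '$':1, 'A':6, 'B':3, 'a':3, 'b':4
C (first-col start): C('$')=0, C('A')=1, C('B')=7, C('a')=10, C('b')=13
L[0]='B': occ=0, LF[0]=C('B')+0=7+0=7
L[1]='$': occ=0, LF[1]=C('$')+0=0+0=0
L[2]='A': occ=0, LF[2]=C('A')+0=1+0=1
L[3]='A': occ=1, LF[3]=C('A')+1=1+1=2
L[4]='b': occ=0, LF[4]=C('b')+0=13+0=13
L[5]='A': occ=2, LF[5]=C('A')+2=1+2=3
L[6]='B': occ=1, LF[6]=C('B')+1=7+1=8
L[7]='A': occ=3, LF[7]=C('A')+3=1+3=4
L[8]='a': occ=0, LF[8]=C('a')+0=10+0=10
L[9]='A': occ=4, LF[9]=C('A')+4=1+4=5
L[10]='b': occ=1, LF[10]=C('b')+1=13+1=14
L[11]='b': occ=2, LF[11]=C('b')+2=13+2=15
L[12]='a': occ=1, LF[12]=C('a')+1=10+1=11
L[13]='A': occ=5, LF[13]=C('A')+5=1+5=6
L[14]='a': occ=2, LF[14]=C('a')+2=10+2=12
L[15]='b': occ=3, LF[15]=C('b')+3=13+3=16
L[16]='B': occ=2, LF[16]=C('B')+2=7+2=9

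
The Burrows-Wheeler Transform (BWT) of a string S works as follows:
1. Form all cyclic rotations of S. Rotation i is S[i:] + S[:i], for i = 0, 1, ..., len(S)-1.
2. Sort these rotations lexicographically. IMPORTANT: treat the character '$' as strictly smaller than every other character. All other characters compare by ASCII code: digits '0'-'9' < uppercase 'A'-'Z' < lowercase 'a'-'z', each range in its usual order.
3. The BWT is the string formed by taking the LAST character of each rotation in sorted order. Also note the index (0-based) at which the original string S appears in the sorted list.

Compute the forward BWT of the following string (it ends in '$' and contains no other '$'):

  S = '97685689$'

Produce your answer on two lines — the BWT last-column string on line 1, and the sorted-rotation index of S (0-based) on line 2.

All 9 rotations (rotation i = S[i:]+S[:i]):
  rot[0] = 97685689$
  rot[1] = 7685689$9
  rot[2] = 685689$97
  rot[3] = 85689$976
  rot[4] = 5689$9768
  rot[5] = 689$97685
  rot[6] = 89$976856
  rot[7] = 9$9768568
  rot[8] = $97685689
Sorted (with $ < everything):
  sorted[0] = $97685689  (last char: '9')
  sorted[1] = 5689$9768  (last char: '8')
  sorted[2] = 685689$97  (last char: '7')
  sorted[3] = 689$97685  (last char: '5')
  sorted[4] = 7685689$9  (last char: '9')
  sorted[5] = 85689$976  (last char: '6')
  sorted[6] = 89$976856  (last char: '6')
  sorted[7] = 9$9768568  (last char: '8')
  sorted[8] = 97685689$  (last char: '$')
Last column: 98759668$
Original string S is at sorted index 8

Answer: 98759668$
8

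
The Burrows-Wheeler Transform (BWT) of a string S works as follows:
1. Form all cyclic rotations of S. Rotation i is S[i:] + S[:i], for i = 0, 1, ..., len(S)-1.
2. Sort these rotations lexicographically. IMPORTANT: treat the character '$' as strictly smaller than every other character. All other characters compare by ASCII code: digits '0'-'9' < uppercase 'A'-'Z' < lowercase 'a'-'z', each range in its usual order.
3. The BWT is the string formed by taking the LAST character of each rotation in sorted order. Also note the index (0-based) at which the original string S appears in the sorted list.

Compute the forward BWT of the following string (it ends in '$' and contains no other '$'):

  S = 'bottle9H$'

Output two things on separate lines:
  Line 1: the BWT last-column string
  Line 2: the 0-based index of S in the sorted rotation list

All 9 rotations (rotation i = S[i:]+S[:i]):
  rot[0] = bottle9H$
  rot[1] = ottle9H$b
  rot[2] = ttle9H$bo
  rot[3] = tle9H$bot
  rot[4] = le9H$bott
  rot[5] = e9H$bottl
  rot[6] = 9H$bottle
  rot[7] = H$bottle9
  rot[8] = $bottle9H
Sorted (with $ < everything):
  sorted[0] = $bottle9H  (last char: 'H')
  sorted[1] = 9H$bottle  (last char: 'e')
  sorted[2] = H$bottle9  (last char: '9')
  sorted[3] = bottle9H$  (last char: '$')
  sorted[4] = e9H$bottl  (last char: 'l')
  sorted[5] = le9H$bott  (last char: 't')
  sorted[6] = ottle9H$b  (last char: 'b')
  sorted[7] = tle9H$bot  (last char: 't')
  sorted[8] = ttle9H$bo  (last char: 'o')
Last column: He9$ltbto
Original string S is at sorted index 3

Answer: He9$ltbto
3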